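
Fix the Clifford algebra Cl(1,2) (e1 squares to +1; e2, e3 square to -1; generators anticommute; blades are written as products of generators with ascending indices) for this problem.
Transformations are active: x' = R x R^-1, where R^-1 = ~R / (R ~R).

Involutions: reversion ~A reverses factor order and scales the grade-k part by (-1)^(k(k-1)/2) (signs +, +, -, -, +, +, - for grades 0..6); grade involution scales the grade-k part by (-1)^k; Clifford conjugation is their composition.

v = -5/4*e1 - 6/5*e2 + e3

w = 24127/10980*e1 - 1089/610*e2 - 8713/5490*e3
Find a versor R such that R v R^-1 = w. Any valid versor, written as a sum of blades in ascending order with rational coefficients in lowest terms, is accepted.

Take R = v + w = 5201/5490*e1 - 1821/610*e2 - 3223/5490*e3. Because q(v) = q(w) = -351/400, conjugation by R sends v exactly to w.
Answer: 5201/5490*e1 - 1821/610*e2 - 3223/5490*e3


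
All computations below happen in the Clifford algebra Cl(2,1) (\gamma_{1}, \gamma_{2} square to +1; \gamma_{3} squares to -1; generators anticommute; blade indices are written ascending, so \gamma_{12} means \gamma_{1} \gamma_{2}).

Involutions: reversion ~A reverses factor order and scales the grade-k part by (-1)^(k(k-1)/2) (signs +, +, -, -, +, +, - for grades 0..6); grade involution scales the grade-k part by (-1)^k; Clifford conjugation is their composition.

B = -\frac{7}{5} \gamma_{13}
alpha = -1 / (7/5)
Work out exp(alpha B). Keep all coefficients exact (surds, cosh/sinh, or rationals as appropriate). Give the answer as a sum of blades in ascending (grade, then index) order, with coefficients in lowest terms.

B^2 = (-\frac{7}{5})^2*(\gamma_{13})^2 = \frac{49}{25}*(+1) = \frac{49}{25} (a basis 2-blade squares to minus the product of its generators' squares).
B^2 = \frac{49}{25} — the series telescopes hyperbolically here: l = \frac{7}{5}, alpha*l = -1, so exp(alpha B) = cosh(-1) + (sinh(-1)/(\frac{7}{5}))*B = \cosh{\left(1 \right)} + (- \frac{5 \sinh{\left(1 \right)}}{7})*B.
Answer: \cosh{\left(1 \right)} + \sinh{\left(1 \right)} \gamma_{13}


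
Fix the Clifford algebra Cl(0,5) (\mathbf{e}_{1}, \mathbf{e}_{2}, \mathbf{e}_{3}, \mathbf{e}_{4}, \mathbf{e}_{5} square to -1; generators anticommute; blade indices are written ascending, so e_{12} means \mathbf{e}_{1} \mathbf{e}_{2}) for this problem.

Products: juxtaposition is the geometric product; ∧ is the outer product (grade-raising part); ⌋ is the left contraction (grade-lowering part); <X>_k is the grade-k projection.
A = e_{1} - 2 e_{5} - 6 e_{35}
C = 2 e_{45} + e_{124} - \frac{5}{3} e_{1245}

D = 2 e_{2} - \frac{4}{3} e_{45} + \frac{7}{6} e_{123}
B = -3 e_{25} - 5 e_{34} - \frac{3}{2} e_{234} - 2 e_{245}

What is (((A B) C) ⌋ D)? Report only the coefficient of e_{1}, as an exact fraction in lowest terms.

step 1: 6 e_{2} - 18 e_{23} - 4 e_{24} - 30 e_{45} - 3 e_{125} - 5 e_{134} + 12 e_{234} - 9 e_{245} + 10 e_{345} - \frac{3}{2} e_{1234} - 2 e_{1245} - 3 e_{2345}
step 2: \frac{190}{3} - 11 e_{1} + 18 e_{2} - \frac{43}{2} e_{3} - 5 e_{4} + 2 e_{5} - 46 e_{12} - 17 e_{13} + 6 e_{14} - \frac{47}{3} e_{15} + e_{23} + 8 e_{25} + \frac{5}{2} e_{35} - 3 e_{45} + \frac{50}{3} e_{123} - 6 e_{124} - 30 e_{125} - 18 e_{134} + 27 e_{135} - 10 e_{145} - \frac{47}{3} e_{235} + 12 e_{245} + 13 e_{1235} + 30 e_{1345} - 36 e_{2345}
step 3: -\frac{185}{9} - \frac{7}{6} e_{1} + \frac{641}{6} e_{2} + \frac{161}{3} e_{3} - \frac{8}{3} e_{4} - \frac{20}{3} e_{5} + \frac{301}{12} e_{12} + 21 e_{13} + \frac{77}{6} e_{23} - \frac{760}{9} e_{45} + \frac{665}{9} e_{123}
Answer: -\frac{7}{6}


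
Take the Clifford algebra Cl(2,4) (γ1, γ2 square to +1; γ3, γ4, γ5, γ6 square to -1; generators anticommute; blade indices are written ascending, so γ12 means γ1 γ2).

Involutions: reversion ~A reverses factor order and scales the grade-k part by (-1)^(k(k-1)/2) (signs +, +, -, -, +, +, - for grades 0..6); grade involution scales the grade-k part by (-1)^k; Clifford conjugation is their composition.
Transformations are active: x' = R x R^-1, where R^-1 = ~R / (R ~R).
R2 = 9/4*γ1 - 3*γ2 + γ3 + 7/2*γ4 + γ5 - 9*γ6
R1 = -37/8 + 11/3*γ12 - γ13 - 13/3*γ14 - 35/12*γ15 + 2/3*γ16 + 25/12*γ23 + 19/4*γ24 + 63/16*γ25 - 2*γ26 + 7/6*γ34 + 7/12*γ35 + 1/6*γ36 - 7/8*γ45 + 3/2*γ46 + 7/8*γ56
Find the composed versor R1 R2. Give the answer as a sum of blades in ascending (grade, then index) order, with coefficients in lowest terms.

Distribute over the terms of R2 (each basis-blade product reordered to ascending indices, repeated generators contracted through their squares):
R1 (9/4*γ1) = -333/32*γ1 - 33/4*γ2 + 9/4*γ3 + 39/4*γ4 + 105/16*γ5 - 3/2*γ6 + 75/16*γ123 + 171/16*γ124 + 567/64*γ125 - 9/2*γ126 + 21/8*γ134 + 21/16*γ135 + 3/8*γ136 - 63/32*γ145 + 27/8*γ146 + 63/32*γ156
R1 (-3*γ2) = -11*γ1 + 111/8*γ2 + 25/4*γ3 + 57/4*γ4 + 189/16*γ5 - 6*γ6 - 3*γ123 - 13*γ124 - 35/4*γ125 + 2*γ126 - 7/2*γ234 - 7/4*γ235 - 1/2*γ236 + 21/8*γ245 - 9/2*γ246 - 21/8*γ256
R1 (γ3) = γ1 - 25/12*γ2 - 37/8*γ3 + 7/6*γ4 + 7/12*γ5 + 1/6*γ6 + 11/3*γ123 + 13/3*γ134 + 35/12*γ135 - 2/3*γ136 - 19/4*γ234 - 63/16*γ235 + 2*γ236 - 7/8*γ345 + 3/2*γ346 + 7/8*γ356
R1 (7/2*γ4) = 91/6*γ1 - 133/8*γ2 - 49/12*γ3 - 259/16*γ4 - 49/16*γ5 + 21/4*γ6 + 77/6*γ124 - 7/2*γ134 + 245/24*γ145 - 7/3*γ146 + 175/24*γ234 - 441/32*γ245 + 7*γ246 - 49/24*γ345 - 7/12*γ346 + 49/16*γ456
R1 (γ5) = 35/12*γ1 - 63/16*γ2 - 7/12*γ3 + 7/8*γ4 - 37/8*γ5 + 7/8*γ6 + 11/3*γ125 - γ135 - 13/3*γ145 - 2/3*γ156 + 25/12*γ235 + 19/4*γ245 + 2*γ256 + 7/6*γ345 - 1/6*γ356 - 3/2*γ456
R1 (-9*γ6) = 6*γ1 - 18*γ2 + 3/2*γ3 + 27/2*γ4 + 63/8*γ5 + 333/8*γ6 - 33*γ126 + 9*γ136 + 39*γ146 + 105/4*γ156 - 75/4*γ236 - 171/4*γ246 - 567/16*γ256 - 21/2*γ346 - 21/4*γ356 + 63/8*γ456
Summing the partial products and collecting blades:
Answer: 353/96*γ1 - 1681/48*γ2 + 17/24*γ3 + 1121/48*γ4 + 919/48*γ5 + 485/12*γ6 + 257/48*γ123 + 505/48*γ124 + 725/192*γ125 - 71/2*γ126 + 83/24*γ134 + 155/48*γ135 + 209/24*γ136 + 125/32*γ145 + 961/24*γ146 + 2645/96*γ156 - 23/24*γ234 - 173/48*γ235 - 69/4*γ236 - 205/32*γ245 - 161/4*γ246 - 577/16*γ256 - 7/4*γ345 - 115/12*γ346 - 109/24*γ356 + 151/16*γ456


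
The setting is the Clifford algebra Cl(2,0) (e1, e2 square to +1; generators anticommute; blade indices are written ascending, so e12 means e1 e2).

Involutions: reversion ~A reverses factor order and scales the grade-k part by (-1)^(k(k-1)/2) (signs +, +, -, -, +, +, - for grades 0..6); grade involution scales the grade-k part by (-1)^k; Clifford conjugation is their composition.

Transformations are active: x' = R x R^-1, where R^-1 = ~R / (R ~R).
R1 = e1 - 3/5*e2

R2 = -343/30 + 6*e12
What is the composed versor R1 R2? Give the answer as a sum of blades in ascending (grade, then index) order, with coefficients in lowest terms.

Distribute over the terms of R1 (each basis-blade product reordered to ascending indices, repeated generators contracted through their squares):
(e1) R2 = -343/30*e1 + 6*e2
(-3/5*e2) R2 = 18/5*e1 + 343/50*e2
Summing the partial products and collecting blades:
Answer: -47/6*e1 + 643/50*e2


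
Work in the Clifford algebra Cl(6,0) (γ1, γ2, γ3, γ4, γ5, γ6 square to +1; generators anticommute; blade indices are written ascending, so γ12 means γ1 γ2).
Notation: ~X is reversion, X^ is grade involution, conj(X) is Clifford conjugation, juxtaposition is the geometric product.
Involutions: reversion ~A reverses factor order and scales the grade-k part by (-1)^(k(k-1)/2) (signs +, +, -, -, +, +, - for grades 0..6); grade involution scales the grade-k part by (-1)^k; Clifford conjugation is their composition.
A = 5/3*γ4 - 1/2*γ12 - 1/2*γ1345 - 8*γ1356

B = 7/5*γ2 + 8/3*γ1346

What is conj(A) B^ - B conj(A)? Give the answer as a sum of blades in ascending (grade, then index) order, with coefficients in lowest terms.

first term: -7/10*γ1 - 7/3*γ24 + 64/3*γ45 - 4/3*γ56 - 40/9*γ136 - 4/3*γ2346 - 7/10*γ12345 - 56/5*γ12356
second term: -7/10*γ1 - 7/3*γ24 - 64/3*γ45 + 4/3*γ56 + 40/9*γ136 + 4/3*γ2346 + 7/10*γ12345 + 56/5*γ12356
Answer: 128/3*γ45 - 8/3*γ56 - 80/9*γ136 - 8/3*γ2346 - 7/5*γ12345 - 112/5*γ12356


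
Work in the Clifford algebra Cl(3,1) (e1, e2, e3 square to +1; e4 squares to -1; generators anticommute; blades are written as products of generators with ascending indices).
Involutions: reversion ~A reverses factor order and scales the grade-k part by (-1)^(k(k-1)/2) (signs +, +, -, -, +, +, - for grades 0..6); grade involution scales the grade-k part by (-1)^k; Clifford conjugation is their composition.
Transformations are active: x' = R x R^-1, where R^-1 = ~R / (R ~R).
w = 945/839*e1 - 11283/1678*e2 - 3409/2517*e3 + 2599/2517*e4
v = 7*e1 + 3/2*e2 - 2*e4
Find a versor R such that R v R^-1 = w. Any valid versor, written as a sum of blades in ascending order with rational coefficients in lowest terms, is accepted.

A norm check does it: q(v) = q(w) = 189/4, hence R = v + w = 6818/839*e1 - 4383/839*e2 - 3409/2517*e3 - 2435/2517*e4 realises the map — parallel part kept, (v - w)/2 negated, v carried to w.
Answer: 6818/839*e1 - 4383/839*e2 - 3409/2517*e3 - 2435/2517*e4


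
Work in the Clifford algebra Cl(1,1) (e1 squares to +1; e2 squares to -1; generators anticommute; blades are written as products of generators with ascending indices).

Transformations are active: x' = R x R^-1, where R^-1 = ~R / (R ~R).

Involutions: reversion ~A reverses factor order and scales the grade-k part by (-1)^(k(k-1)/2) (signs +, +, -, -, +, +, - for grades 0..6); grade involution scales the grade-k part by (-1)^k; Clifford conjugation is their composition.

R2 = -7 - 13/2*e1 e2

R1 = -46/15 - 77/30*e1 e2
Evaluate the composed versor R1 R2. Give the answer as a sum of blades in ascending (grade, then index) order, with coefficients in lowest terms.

Distribute over the terms of R1 (each basis-blade product reordered to ascending indices, repeated generators contracted through their squares):
(-46/15) R2 = 322/15 + 299/15*e1 e2
(-77/30*e1 e2) R2 = 1001/60 + 539/30*e1 e2
Summing the partial products and collecting blades:
Answer: 763/20 + 379/10*e1 e2


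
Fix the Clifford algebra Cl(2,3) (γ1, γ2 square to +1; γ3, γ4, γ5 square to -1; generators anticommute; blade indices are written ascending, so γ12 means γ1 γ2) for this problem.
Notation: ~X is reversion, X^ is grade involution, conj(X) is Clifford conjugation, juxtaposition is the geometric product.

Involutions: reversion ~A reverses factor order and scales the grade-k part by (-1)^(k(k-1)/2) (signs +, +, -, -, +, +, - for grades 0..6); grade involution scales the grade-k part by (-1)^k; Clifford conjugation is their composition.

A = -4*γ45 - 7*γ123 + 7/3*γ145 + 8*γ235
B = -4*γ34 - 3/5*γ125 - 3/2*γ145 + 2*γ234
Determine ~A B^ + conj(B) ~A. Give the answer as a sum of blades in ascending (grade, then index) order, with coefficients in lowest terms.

first term: 7/2 - 6*γ1 - 24/5*γ13 - 14*γ14 + 7/5*γ24 - 101/5*γ35 - 16*γ45 + 128/5*γ124 + 28/3*γ135 - 8*γ235 - 32*γ245 + 12*γ1234 + 14/3*γ1235 + 21/2*γ2345
second term: -7/2 + 6*γ1 - 24/5*γ13 - 14*γ14 + 7/5*γ24 - 101/5*γ35 - 16*γ45 + 128/5*γ124 + 28/3*γ135 - 8*γ235 - 32*γ245 - 12*γ1234 - 14/3*γ1235 - 21/2*γ2345
Answer: -48/5*γ13 - 28*γ14 + 14/5*γ24 - 202/5*γ35 - 32*γ45 + 256/5*γ124 + 56/3*γ135 - 16*γ235 - 64*γ245


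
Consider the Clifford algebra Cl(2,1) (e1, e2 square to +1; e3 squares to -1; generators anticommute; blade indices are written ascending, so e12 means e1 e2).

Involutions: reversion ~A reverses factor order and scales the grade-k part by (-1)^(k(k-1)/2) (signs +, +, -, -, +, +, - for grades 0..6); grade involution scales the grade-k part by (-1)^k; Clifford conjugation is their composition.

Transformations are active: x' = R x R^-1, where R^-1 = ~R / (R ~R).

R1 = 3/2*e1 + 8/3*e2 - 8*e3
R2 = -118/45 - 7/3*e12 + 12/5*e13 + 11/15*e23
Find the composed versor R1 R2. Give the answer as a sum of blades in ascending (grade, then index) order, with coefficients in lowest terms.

Distribute over the terms of R1 (each basis-blade product reordered to ascending indices, repeated generators contracted through their squares):
(3/2*e1) R2 = -59/15*e1 - 7/2*e2 + 18/5*e3 + 11/10*e123
(8/3*e2) R2 = 56/9*e1 - 944/135*e2 + 88/45*e3 - 32/5*e123
(-8*e3) R2 = -96/5*e1 - 88/15*e2 + 944/45*e3 + 56/3*e123
Summing the partial products and collecting blades:
Answer: -761/45*e1 - 4417/270*e2 + 398/15*e3 + 401/30*e123


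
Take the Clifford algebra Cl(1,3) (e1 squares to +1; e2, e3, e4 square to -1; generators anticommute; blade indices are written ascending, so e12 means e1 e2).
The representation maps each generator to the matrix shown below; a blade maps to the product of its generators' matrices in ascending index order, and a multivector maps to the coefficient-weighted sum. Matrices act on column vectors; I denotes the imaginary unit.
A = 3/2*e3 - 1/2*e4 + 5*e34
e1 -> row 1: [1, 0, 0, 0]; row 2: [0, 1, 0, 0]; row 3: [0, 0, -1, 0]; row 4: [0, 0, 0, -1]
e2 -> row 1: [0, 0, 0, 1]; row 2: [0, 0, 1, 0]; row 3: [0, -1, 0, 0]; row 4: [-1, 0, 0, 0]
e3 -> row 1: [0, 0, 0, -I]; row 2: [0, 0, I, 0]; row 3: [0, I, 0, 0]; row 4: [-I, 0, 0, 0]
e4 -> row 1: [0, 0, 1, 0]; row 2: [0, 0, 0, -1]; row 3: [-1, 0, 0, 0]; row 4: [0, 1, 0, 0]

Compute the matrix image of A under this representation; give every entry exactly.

Bivector images (products of the table entries): rho(e34) = rho(e3)rho(e4) = row 1: [0, -I, 0, 0]; row 2: [-I, 0, 0, 0]; row 3: [0, 0, 0, -I]; row 4: [0, 0, -I, 0].
M = (3/2)*rho(e3) + (-1/2)*rho(e4) + (5)*rho(e34), summed entrywise:
Answer: row 1: [0, -5*I, -1/2, -3*I/2]; row 2: [-5*I, 0, 3*I/2, 1/2]; row 3: [1/2, 3*I/2, 0, -5*I]; row 4: [-3*I/2, -1/2, -5*I, 0]


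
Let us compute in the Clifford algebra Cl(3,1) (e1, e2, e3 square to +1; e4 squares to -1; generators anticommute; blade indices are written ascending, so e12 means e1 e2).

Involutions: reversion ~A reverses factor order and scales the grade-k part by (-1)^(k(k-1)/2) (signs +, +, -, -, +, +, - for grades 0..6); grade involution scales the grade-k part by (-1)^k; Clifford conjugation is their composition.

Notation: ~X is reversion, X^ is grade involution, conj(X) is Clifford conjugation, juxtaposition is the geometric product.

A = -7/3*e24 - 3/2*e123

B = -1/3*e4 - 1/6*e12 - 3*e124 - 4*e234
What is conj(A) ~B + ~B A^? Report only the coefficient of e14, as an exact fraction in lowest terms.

first term: 7*e1 + 7/9*e2 - 109/12*e3 + 101/18*e14 + 9/2*e34 + 1/2*e1234
second term: -7*e1 + 7/9*e2 + 109/12*e3 + 101/18*e14 + 9/2*e34 + 1/2*e1234
Answer: 101/9


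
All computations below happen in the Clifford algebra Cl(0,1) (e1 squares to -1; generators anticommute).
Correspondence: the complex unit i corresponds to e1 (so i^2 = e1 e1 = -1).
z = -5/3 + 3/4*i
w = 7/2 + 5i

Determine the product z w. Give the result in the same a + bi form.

In blades: z = -5/3 + 3/4*e1, w = 7/2 + 5*e1.
Distribute z over w term by term (generator squares from the signature, products reordered to ascending indices): (-5/3)*w = -35/6 - 25/3*e1; (3/4*e1)*w = -15/4 + 21/8*e1.
Sum: -115/12 - 137/24*e1; translating back through the correspondence:
Answer: -115/12 - 137/24*i


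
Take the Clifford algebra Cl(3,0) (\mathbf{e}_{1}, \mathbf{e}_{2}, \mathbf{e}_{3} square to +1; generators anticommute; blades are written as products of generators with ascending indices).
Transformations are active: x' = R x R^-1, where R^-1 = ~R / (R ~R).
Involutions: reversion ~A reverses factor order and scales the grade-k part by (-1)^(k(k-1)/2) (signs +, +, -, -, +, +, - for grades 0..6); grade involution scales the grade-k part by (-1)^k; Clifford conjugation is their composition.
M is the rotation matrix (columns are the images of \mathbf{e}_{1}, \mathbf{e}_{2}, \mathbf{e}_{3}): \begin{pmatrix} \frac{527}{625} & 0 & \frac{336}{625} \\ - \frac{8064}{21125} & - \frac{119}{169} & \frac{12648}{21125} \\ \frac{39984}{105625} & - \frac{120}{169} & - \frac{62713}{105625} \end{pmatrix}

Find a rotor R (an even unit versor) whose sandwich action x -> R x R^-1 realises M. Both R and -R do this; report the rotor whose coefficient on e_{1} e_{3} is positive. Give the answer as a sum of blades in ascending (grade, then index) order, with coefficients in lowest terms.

Method: write R = a + b12*e_{1} e_{2} + b13*e_{1} e_{3} + b23*e_{2} e_{3} with a^2 + b12^2 + b13^2 + b23^2 = 1 (so R^-1 = ~R). Expanding the columns R e_j ~R gives tr M = 4a^2 - 1 and, from the antisymmetric part, M21 - M12 = -4a*b12, M13 - M31 = 4a*b13, M32 - M23 = -4a*b23.
Here tr M = -\frac{1921}{4225}, so a^2 = (1 + tr M)/4 = \frac{576}{4225} and a = ±\frac{24}{65}. Taking a = \frac{24}{65}: M21 - M12 = -\frac{8064}{21125}, M13 - M31 = \frac{672}{4225}, M32 - M23 = -\frac{27648}{21125}, giving b12 = \frac{84}{325}, b13 = \frac{7}{65}, b23 = \frac{288}{325}, i.e. R = \frac{24}{65} + \frac{84}{325} e_{1} e_{2} + \frac{7}{65} e_{1} e_{3} + \frac{288}{325} e_{2} e_{3}.
Its e_{1} e_{3} coefficient is already positive.
Answer: \frac{24}{65} + \frac{84}{325} e_{1} e_{2} + \frac{7}{65} e_{1} e_{3} + \frac{288}{325} e_{2} e_{3}. Uniqueness: Spin(3) -> SO(3) maps R and -R to the same rotation of trace -\frac{1921}{4225}; fixing the sign of the e_{1} e_{3} coefficient removes the ambiguity.


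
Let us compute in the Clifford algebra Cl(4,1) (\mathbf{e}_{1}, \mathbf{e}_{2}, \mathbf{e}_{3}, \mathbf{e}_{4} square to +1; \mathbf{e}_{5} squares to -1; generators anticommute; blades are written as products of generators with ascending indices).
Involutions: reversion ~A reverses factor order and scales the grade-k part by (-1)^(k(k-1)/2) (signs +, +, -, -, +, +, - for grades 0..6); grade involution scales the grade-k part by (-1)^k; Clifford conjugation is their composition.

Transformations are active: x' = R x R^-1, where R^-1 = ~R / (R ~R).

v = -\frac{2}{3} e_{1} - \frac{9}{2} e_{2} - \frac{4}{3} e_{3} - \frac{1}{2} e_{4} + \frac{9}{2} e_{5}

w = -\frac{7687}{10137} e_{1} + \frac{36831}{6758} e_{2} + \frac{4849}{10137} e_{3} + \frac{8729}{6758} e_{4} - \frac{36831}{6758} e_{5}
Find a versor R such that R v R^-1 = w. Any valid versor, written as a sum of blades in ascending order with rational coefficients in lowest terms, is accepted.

A norm check does it: q(v) = q(w) = \frac{89}{36}, hence R = v + w = -\frac{4815}{3379} e_{1} + \frac{3210}{3379} e_{2} - \frac{2889}{3379} e_{3} + \frac{2675}{3379} e_{4} - \frac{3210}{3379} e_{5} realises the map — parallel part kept, (v - w)/2 negated, v carried to w.
Answer: -\frac{4815}{3379} e_{1} + \frac{3210}{3379} e_{2} - \frac{2889}{3379} e_{3} + \frac{2675}{3379} e_{4} - \frac{3210}{3379} e_{5}


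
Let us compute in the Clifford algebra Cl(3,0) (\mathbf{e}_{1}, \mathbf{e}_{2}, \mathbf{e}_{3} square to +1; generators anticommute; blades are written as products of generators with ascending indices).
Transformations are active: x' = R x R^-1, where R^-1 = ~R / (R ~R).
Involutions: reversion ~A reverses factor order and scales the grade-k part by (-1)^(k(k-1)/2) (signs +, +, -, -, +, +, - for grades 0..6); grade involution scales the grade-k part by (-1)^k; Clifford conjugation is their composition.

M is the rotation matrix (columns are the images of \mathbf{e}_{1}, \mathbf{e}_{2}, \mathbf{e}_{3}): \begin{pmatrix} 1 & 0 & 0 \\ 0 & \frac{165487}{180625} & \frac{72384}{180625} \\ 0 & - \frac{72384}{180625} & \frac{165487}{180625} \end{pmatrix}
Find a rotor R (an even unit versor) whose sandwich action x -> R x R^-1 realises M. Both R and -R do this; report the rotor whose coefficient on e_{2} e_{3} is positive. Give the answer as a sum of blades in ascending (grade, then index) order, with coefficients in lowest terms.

Method: write R = a + b12*e_{1} e_{2} + b13*e_{1} e_{3} + b23*e_{2} e_{3} with a^2 + b12^2 + b13^2 + b23^2 = 1 (so R^-1 = ~R). Expanding the columns R e_j ~R gives tr M = 4a^2 - 1 and, from the antisymmetric part, M21 - M12 = -4a*b12, M13 - M31 = 4a*b13, M32 - M23 = -4a*b23.
Here tr M = \frac{511599}{180625}, so a^2 = (1 + tr M)/4 = \frac{173056}{180625} and a = ±\frac{416}{425}. Taking a = \frac{416}{425}: M21 - M12 = 0, M13 - M31 = 0, M32 - M23 = -\frac{144768}{180625}, giving b12 = 0, b13 = 0, b23 = \frac{87}{425}, i.e. R = \frac{416}{425} + \frac{87}{425} e_{2} e_{3}.
Its e_{2} e_{3} coefficient is already positive.
Answer: \frac{416}{425} + \frac{87}{425} e_{2} e_{3}. Key observation: the double cover Spin(3) -> SO(3) sends R and -R to the same matrix (trace \frac{511599}{180625} here), so the stated sign of the e_{2} e_{3} coefficient is what selects one sheet.


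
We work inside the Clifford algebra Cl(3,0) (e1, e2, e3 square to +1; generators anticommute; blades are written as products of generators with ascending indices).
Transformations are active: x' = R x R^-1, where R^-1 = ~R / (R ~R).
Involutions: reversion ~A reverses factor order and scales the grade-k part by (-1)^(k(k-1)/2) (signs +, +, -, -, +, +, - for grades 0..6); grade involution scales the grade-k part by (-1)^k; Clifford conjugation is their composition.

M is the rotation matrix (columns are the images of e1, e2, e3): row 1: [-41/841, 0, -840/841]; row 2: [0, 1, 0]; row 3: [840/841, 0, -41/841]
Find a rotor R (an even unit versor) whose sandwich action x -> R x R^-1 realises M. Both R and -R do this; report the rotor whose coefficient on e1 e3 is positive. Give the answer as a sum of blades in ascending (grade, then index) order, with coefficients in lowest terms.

Method: write R = a + b12*e1 e2 + b13*e1 e3 + b23*e2 e3 with a^2 + b12^2 + b13^2 + b23^2 = 1 (so R^-1 = ~R). Expanding the columns R e_j ~R gives tr M = 4a^2 - 1 and, from the antisymmetric part, M21 - M12 = -4a*b12, M13 - M31 = 4a*b13, M32 - M23 = -4a*b23.
Here tr M = 759/841, so a^2 = (1 + tr M)/4 = 400/841 and a = ±20/29. Taking a = 20/29: M21 - M12 = 0, M13 - M31 = -1680/841, M32 - M23 = 0, giving b12 = 0, b13 = -21/29, b23 = 0, i.e. R = 20/29 - 21/29*e1 e3.
Its e1 e3 coefficient is negative, so report the other preimage -R.
Answer: -20/29 + 21/29*e1 e3. Note: both R and -R realise this M (trace 759/841); the covering map identifies them, and the e1 e3-coefficient sign is the tie-breaker.


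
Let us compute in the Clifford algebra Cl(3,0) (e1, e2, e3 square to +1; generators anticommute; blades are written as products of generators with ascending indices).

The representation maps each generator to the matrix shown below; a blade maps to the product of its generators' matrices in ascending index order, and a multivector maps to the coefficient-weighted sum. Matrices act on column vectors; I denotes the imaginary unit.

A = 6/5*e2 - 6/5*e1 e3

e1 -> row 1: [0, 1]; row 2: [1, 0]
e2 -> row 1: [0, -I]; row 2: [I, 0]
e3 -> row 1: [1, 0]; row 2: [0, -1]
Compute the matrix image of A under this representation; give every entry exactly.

Bivector images (products of the table entries): rho(e1 e3) = rho(e1)rho(e3) = row 1: [0, -1]; row 2: [1, 0].
M = (6/5)*rho(e2) + (-6/5)*rho(e1 e3), summed entrywise:
Answer: row 1: [0, 6/5 - 6*I/5]; row 2: [-6/5 + 6*I/5, 0]


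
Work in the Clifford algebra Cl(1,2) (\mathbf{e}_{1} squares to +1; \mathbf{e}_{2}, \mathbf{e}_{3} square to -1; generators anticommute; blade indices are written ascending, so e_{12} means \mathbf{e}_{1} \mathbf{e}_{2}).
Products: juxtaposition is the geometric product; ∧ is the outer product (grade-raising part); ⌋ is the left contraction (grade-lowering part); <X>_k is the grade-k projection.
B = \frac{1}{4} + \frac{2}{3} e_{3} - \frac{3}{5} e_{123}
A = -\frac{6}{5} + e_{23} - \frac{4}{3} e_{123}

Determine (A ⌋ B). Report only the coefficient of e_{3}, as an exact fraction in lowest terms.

step 1: -\frac{11}{10} + \frac{3}{5} e_{1} - \frac{4}{5} e_{3} + \frac{18}{25} e_{123}
Answer: -\frac{4}{5}


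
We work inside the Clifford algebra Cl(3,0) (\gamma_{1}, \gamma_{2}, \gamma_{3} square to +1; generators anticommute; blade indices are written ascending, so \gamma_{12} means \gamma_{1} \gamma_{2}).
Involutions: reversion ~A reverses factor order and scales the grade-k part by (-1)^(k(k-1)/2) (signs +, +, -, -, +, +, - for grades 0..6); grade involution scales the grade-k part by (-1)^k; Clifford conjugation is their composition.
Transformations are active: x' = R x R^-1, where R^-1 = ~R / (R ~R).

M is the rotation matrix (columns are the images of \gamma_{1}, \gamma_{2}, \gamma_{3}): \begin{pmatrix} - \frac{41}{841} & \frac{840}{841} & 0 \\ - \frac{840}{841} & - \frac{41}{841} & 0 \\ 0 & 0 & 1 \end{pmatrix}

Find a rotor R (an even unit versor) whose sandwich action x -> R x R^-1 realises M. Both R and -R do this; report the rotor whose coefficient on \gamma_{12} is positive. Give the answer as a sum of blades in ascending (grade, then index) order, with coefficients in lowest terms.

Method: write R = a + b12*\gamma_{12} + b13*\gamma_{13} + b23*\gamma_{23} with a^2 + b12^2 + b13^2 + b23^2 = 1 (so R^-1 = ~R). Expanding the columns R e_j ~R gives tr M = 4a^2 - 1 and, from the antisymmetric part, M21 - M12 = -4a*b12, M13 - M31 = 4a*b13, M32 - M23 = -4a*b23.
Here tr M = \frac{759}{841}, so a^2 = (1 + tr M)/4 = \frac{400}{841} and a = ±\frac{20}{29}. Taking a = \frac{20}{29}: M21 - M12 = -\frac{1680}{841}, M13 - M31 = 0, M32 - M23 = 0, giving b12 = \frac{21}{29}, b13 = 0, b23 = 0, i.e. R = \frac{20}{29} + \frac{21}{29} \gamma_{12}.
Its \gamma_{12} coefficient is already positive.
Answer: \frac{20}{29} + \frac{21}{29} \gamma_{12}. Note: both R and -R realise this M (trace \frac{759}{841}); the covering map identifies them, and the \gamma_{12}-coefficient sign is the tie-breaker.


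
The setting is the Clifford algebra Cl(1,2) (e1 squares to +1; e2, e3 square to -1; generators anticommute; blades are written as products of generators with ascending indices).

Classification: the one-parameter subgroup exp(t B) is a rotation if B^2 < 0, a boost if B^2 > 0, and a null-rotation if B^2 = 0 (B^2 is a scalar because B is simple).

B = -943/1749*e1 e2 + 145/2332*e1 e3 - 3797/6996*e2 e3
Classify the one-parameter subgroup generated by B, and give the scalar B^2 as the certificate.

B^2 term by term: the squares give (-943/1749)^2*(e1 e2)^2 + (145/2332)^2*(e1 e3)^2 + (-3797/6996)^2*(e2 e3)^2 = 889249/3059001*(+1) + 21025/5438224*(+1) + 14417209/48944016*(-1) = 0 (each basis 2-blade squares to minus the product of its generators' squares); cross terms between blades sharing an index anticommute and cancel. So B^2 = 0.
Answer: null-rotation, certificate B^2 = 0. Note: conjugating B changes its blade decomposition but never the scalar B^2 = 0, whose sign settles the classification.


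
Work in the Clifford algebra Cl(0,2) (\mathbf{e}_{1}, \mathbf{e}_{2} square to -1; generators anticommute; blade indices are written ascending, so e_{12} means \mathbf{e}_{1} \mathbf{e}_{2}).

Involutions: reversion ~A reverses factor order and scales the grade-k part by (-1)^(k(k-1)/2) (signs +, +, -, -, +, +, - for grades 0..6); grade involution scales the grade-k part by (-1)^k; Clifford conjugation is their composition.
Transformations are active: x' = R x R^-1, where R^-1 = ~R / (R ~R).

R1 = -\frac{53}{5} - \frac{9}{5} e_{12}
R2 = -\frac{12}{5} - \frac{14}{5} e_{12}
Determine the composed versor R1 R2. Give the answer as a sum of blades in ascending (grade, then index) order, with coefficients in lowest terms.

Distribute over the terms of R1 (each basis-blade product reordered to ascending indices, repeated generators contracted through their squares):
(-\frac{53}{5}) R2 = \frac{636}{25} + \frac{742}{25} e_{12}
(-\frac{9}{5} e_{12}) R2 = -\frac{126}{25} + \frac{108}{25} e_{12}
Summing the partial products and collecting blades:
Answer: \frac{102}{5} + 34 e_{12}


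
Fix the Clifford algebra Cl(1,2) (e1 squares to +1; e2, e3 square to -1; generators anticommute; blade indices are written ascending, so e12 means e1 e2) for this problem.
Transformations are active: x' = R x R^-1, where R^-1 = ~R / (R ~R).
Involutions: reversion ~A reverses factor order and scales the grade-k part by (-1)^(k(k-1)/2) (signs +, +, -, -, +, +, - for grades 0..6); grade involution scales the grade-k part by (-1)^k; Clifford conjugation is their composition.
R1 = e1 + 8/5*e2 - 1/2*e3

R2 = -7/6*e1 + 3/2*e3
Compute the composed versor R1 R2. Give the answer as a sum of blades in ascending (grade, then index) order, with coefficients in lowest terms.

Distribute over the terms of R2 (each basis-blade product reordered to ascending indices, repeated generators contracted through their squares):
R1 (-7/6*e1) = -7/6 + 28/15*e12 - 7/12*e13
R1 (3/2*e3) = 3/4 + 3/2*e13 + 12/5*e23
Summing the partial products and collecting blades:
Answer: -5/12 + 28/15*e12 + 11/12*e13 + 12/5*e23


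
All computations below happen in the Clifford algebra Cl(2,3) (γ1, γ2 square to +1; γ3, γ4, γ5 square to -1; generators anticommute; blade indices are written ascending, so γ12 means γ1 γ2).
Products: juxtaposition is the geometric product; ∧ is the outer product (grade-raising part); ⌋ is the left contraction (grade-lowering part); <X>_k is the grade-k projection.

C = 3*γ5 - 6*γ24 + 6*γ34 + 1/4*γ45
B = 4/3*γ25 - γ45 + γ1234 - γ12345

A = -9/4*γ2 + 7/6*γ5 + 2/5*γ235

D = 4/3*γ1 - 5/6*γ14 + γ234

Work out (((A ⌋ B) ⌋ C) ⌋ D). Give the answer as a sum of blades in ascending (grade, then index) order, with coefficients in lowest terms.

step 1: 14/9*γ2 - 7/6*γ4 - 3*γ5 + 2/5*γ14 + 9/4*γ134 + 7/6*γ1234 - 9/4*γ1345
step 2: 9 + 7*γ2 - 7*γ3 - 121/12*γ4 + 7/24*γ5
step 3: 1469/72*γ1 - 15/2*γ14 + 121/12*γ23 - 7*γ24 + 7*γ34 + 9*γ234
Answer: 1469/72*γ1 - 15/2*γ14 + 121/12*γ23 - 7*γ24 + 7*γ34 + 9*γ234


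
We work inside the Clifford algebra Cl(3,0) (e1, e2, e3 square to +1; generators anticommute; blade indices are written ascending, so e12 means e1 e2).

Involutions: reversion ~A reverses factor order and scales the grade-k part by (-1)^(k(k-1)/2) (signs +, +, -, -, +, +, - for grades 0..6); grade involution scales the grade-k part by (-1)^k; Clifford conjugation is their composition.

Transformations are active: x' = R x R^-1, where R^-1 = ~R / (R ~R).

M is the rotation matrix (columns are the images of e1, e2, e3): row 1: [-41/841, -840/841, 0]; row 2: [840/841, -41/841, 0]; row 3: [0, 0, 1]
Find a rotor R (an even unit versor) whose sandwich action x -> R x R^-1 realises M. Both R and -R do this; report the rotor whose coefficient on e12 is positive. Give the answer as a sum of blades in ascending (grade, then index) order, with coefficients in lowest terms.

Method: write R = a + b12*e12 + b13*e13 + b23*e23 with a^2 + b12^2 + b13^2 + b23^2 = 1 (so R^-1 = ~R). Expanding the columns R e_j ~R gives tr M = 4a^2 - 1 and, from the antisymmetric part, M21 - M12 = -4a*b12, M13 - M31 = 4a*b13, M32 - M23 = -4a*b23.
Here tr M = 759/841, so a^2 = (1 + tr M)/4 = 400/841 and a = ±20/29. Taking a = 20/29: M21 - M12 = 1680/841, M13 - M31 = 0, M32 - M23 = 0, giving b12 = -21/29, b13 = 0, b23 = 0, i.e. R = 20/29 - 21/29*e12.
Its e12 coefficient is negative, so report the other preimage -R.
Answer: -20/29 + 21/29*e12. Note: both R and -R realise this M (trace 759/841); the covering map identifies them, and the e12-coefficient sign is the tie-breaker.


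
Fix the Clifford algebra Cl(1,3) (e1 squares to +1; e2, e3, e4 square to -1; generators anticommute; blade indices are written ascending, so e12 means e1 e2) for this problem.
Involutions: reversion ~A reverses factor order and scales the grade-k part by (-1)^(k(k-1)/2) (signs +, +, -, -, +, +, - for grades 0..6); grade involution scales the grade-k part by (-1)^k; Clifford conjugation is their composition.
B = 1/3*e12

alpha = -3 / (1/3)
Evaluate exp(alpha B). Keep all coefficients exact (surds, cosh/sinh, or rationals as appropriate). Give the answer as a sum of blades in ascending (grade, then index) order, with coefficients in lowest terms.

B^2 = (1/3)^2*(e12)^2 = 1/9*(+1) = 1/9 (a basis 2-blade squares to minus the product of its generators' squares).
B^2 = 1/9 — the positive square puts this in the hyperbolic regime; l = 1/3, alpha*l = -3, so exp(alpha B) = cosh(-3) + (sinh(-3)/(1/3))*B = cosh(3) + (-3*sinh(3))*B.
Answer: cosh(3) - sinh(3)*e12


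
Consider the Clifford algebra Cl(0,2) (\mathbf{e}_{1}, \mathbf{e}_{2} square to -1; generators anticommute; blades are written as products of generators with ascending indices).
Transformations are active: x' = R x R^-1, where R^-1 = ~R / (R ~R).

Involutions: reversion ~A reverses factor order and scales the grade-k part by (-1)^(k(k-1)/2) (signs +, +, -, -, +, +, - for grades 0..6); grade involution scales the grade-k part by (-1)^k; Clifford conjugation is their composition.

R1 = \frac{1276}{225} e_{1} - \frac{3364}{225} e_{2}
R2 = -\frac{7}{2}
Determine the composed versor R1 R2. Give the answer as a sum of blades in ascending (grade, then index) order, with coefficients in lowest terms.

Distribute over the terms of R2 (each basis-blade product reordered to ascending indices, repeated generators contracted through their squares):
R1 (-\frac{7}{2}) = -\frac{4466}{225} e_{1} + \frac{11774}{225} e_{2}
Answer: -\frac{4466}{225} e_{1} + \frac{11774}{225} e_{2}


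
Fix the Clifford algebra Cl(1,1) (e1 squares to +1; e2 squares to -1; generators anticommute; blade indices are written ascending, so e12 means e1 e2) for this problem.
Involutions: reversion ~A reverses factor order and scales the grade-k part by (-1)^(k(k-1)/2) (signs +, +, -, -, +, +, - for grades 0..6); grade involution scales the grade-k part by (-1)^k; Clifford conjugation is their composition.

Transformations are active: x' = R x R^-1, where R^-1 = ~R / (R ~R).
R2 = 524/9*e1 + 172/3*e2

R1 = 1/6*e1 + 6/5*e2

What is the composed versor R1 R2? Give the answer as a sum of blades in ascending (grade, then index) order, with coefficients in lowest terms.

Distribute over the terms of R1 (each basis-blade product reordered to ascending indices, repeated generators contracted through their squares):
(1/6*e1) R2 = 262/27 + 86/9*e12
(6/5*e2) R2 = -344/5 - 1048/15*e12
Summing the partial products and collecting blades:
Answer: -7978/135 - 2714/45*e12


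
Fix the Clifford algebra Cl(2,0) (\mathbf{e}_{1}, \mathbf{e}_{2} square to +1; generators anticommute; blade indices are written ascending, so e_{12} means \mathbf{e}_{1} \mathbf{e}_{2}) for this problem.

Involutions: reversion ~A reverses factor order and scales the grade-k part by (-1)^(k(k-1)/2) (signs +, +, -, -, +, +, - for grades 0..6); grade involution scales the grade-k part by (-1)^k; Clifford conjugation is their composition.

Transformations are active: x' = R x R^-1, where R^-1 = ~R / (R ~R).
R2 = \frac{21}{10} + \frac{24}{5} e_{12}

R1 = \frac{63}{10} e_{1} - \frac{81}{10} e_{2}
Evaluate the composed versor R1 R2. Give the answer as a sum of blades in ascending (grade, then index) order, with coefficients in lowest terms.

Distribute over the terms of R1 (each basis-blade product reordered to ascending indices, repeated generators contracted through their squares):
(\frac{63}{10} e_{1}) R2 = \frac{1323}{100} e_{1} + \frac{756}{25} e_{2}
(-\frac{81}{10} e_{2}) R2 = \frac{972}{25} e_{1} - \frac{1701}{100} e_{2}
Summing the partial products and collecting blades:
Answer: \frac{5211}{100} e_{1} + \frac{1323}{100} e_{2}


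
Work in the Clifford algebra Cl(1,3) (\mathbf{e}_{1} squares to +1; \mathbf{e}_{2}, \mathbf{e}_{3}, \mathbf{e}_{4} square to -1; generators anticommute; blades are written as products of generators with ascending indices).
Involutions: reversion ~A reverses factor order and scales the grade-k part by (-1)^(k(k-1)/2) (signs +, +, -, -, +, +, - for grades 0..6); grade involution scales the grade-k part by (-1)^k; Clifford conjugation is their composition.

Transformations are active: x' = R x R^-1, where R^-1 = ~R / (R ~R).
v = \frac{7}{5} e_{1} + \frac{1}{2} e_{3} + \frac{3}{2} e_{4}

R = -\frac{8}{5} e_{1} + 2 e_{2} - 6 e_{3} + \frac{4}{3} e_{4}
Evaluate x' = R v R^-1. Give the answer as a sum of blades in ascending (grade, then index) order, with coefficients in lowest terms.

~R = -\frac{8}{5} e_{1} + 2 e_{2} - 6 e_{3} + \frac{4}{3} e_{4}, and R ~R = -\frac{8824}{225}, so R^-1 = ~R / (-\frac{8824}{225}).
R v = -\frac{31}{25} - \frac{14}{5} e_{1} e_{2} + \frac{38}{5} e_{1} e_{3} - \frac{64}{15} e_{1} e_{4} + e_{2} e_{3} + 3 e_{2} e_{4} - \frac{29}{3} e_{3} e_{4}
Answer: -\frac{8279}{5515} e_{1} + \frac{279}{2206} e_{2} - \frac{970}{1103} e_{3} - \frac{3123}{2206} e_{4}


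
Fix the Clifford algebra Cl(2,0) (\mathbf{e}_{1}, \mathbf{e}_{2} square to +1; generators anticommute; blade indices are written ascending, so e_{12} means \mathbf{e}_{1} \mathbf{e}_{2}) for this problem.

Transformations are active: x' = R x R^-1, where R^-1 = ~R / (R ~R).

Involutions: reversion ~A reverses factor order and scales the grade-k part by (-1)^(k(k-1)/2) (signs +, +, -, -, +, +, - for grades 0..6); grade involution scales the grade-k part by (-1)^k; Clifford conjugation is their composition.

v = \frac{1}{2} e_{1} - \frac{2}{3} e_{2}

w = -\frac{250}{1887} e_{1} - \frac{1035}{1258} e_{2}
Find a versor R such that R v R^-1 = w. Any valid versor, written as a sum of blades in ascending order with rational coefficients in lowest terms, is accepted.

Reasoning: v^2 = w^2 = \frac{25}{36} since conjugation preserves the quadratic form; R = v + w = \frac{1387}{3774} e_{1} - \frac{5621}{3774} e_{2} is then valid when invertible, keeping its own part and reversing (v - w)/2.
Answer: \frac{1387}{3774} e_{1} - \frac{5621}{3774} e_{2}


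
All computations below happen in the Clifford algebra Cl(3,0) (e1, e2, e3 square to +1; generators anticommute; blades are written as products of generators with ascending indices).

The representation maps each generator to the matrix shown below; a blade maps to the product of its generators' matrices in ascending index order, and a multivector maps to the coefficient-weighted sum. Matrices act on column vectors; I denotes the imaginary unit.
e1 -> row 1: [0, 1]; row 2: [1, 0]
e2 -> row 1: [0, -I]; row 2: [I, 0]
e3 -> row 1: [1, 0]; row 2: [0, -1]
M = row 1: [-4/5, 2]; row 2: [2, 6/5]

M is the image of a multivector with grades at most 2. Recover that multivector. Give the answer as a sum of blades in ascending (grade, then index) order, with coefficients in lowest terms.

Method: 1, rho(e1), rho(e2), rho(e3) form a trace-orthogonal basis of the 2x2 complex matrices (tr(X Y) = 2 if X = Y, else 0), so M = m0*1 + m1*rho(e1) + m2*rho(e2) + m3*rho(e3) with m0 = tr(M)/2 = 1/5, m1 = tr(M rho(e1))/2 = 2, m2 = tr(M rho(e2))/2 = 0, m3 = tr(M rho(e3))/2 = -1.
Multiplying table entries, the bivector images are rho(e1 e2) = I*rho(e3), rho(e1 e3) = -I*rho(e2), rho(e2 e3) = I*rho(e1); with real blade coefficients the real parts of m0..m3 are the coefficients of 1, e1, e2, e3 and the imaginary parts give the bivectors (e2 e3: Im m1, e1 e3: -Im m2, e1 e2: Im m3).
Answer: 1/5 + 2*e1 - e3


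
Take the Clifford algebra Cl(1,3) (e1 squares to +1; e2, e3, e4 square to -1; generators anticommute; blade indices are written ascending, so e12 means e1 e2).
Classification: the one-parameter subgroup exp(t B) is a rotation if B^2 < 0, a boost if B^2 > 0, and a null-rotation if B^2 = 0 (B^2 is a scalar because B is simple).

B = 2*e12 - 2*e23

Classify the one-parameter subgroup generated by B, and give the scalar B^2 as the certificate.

B^2 term by term: the squares give (2)^2*(e12)^2 + (-2)^2*(e23)^2 = 4*(+1) + 4*(-1) = 0 (each basis 2-blade squares to minus the product of its generators' squares); cross terms between blades sharing an index anticommute and cancel. So B^2 = 0.
Answer: null-rotation, certificate B^2 = 0. One invariant decides it: the square 0 survives every conjugation, and its sign is exactly the classification.


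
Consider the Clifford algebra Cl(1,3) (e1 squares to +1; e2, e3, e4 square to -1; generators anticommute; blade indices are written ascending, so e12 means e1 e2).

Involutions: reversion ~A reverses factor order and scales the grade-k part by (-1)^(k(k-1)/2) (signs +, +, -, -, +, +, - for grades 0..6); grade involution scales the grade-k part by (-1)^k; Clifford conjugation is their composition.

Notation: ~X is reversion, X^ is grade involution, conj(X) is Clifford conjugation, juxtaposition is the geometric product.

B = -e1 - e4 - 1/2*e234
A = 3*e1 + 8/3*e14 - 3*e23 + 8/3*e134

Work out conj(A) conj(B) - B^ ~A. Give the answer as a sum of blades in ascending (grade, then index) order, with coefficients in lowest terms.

first term: -3 + 8/3*e1 + 25/6*e4 + 4/3*e12 - 8/3*e13 - 3*e14 + 8/3*e34 + 5/3*e123 + 3*e234 + 3/2*e1234
second term: 3 - 8/3*e1 - 25/6*e4 - 4/3*e12 + 8/3*e13 - 3*e14 - 8/3*e34 + 5/3*e123 + 3*e234 - 3/2*e1234
Answer: -6 + 16/3*e1 + 25/3*e4 + 8/3*e12 - 16/3*e13 + 16/3*e34 + 3*e1234
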